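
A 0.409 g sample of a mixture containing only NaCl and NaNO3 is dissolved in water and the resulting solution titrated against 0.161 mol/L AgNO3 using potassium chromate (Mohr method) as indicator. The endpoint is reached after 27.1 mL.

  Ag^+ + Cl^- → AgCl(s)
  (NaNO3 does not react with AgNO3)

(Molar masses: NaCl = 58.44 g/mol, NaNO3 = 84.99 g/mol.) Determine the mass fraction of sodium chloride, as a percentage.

62.3 %

n(AgNO3) = 0.0271 × 0.161 = 4.36 × 10^-3 mol
Let x = n(NaCl), y = n(NaNO3).
Titrant: 1x = 4.36 × 10^-3;  mass: 58.44x + 84.99y = 0.409
Solving, x = 4.36 × 10^-3 mol, y = 1.81 × 10^-3 mol
mass of NaCl = 4.36 × 10^-3 × 58.44 = 0.255 g
% NaCl = 0.255 / 0.409 × 100 = 62.3 %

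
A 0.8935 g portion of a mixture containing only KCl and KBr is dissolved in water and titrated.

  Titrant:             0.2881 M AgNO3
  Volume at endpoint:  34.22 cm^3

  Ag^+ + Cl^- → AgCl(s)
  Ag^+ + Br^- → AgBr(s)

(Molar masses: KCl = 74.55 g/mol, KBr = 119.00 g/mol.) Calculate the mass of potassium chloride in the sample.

0.4691 g

n(AgNO3) = 0.03422 × 0.2881 = 9.859 × 10^-3 mol
Let x = n(KCl), y = n(KBr).
Titrant: 1x + 1y = 9.859 × 10^-3;  mass: 74.55x + 119.00y = 0.8935
Solving, x = 6.292 × 10^-3 mol, y = 3.566 × 10^-3 mol
mass of KCl = 6.292 × 10^-3 × 74.55 = 0.4691 g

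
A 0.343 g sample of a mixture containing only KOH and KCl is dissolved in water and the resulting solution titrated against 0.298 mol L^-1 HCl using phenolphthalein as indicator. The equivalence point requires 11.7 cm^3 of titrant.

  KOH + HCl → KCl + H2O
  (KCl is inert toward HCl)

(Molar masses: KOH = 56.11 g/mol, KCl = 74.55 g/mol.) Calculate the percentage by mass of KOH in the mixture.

57.0 %

n(HCl) = 0.0117 × 0.298 = 3.49 × 10^-3 mol
Let x = n(KOH), y = n(KCl).
Titrant: 1x = 3.49 × 10^-3;  mass: 56.11x + 74.55y = 0.343
Solving, x = 3.49 × 10^-3 mol, y = 1.98 × 10^-3 mol
mass of KOH = 3.49 × 10^-3 × 56.11 = 0.196 g
% KOH = 0.196 / 0.343 × 100 = 57.0 %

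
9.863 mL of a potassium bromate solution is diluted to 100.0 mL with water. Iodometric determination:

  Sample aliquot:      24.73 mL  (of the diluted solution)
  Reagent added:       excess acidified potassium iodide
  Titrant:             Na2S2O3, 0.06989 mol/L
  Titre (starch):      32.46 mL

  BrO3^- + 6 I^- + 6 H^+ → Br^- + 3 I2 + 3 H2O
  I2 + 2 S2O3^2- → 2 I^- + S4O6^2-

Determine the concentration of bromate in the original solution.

0.1550 mol/L

n(S2O3^2-) = 0.03246 × 0.06989 = 2.269 × 10^-3 mol
n(I2) = n(S2O3^2-)/2 = 1.134 × 10^-3 mol
From the 1:3 ratio, n(BrO3^-) in the aliquot = 1/3 × 1.134 × 10^-3 = 3.781 × 10^-4 mol
[BrO3^-]_dilute = 3.781 × 10^-4 / 0.02473 = 0.01529 mol/L
[BrO3^-]_original = 0.01529 × 100.0/9.863 = 0.1550 mol/L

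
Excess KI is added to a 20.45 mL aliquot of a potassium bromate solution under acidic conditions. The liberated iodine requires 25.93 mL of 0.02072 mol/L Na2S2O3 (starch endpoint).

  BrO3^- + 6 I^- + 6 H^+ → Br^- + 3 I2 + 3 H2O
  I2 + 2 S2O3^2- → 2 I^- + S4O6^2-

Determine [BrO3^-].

n(S2O3^2-) = 0.02593 × 0.02072 = 5.373 × 10^-4 mol
n(I2) = n(S2O3^2-)/2 = 2.686 × 10^-4 mol
From the 1:3 ratio, n(BrO3^-) in the aliquot = 1/3 × 2.686 × 10^-4 = 8.954 × 10^-5 mol
[BrO3^-] = 8.954 × 10^-5 / 0.02045 = 0.004379 mol/L

0.004379 mol/L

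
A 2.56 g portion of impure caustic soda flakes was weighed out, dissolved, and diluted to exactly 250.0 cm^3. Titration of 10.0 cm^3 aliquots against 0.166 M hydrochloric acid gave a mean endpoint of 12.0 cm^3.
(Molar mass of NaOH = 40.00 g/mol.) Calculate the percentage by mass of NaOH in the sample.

NaOH + HCl → NaCl + H2O
n(HCl) per titration = 0.0120 × 0.166 = 1.99 × 10^-3 mol
n(NaOH) in each aliquot = 1.99 × 10^-3 mol (1:1 ratio)
n(NaOH) in the whole flask = 1.99 × 10^-3 × 250.0/10.0 = 0.0498 mol
mass of NaOH = 0.0498 × 40.00 = 1.99 g
% NaOH = 1.99 / 2.56 × 100 = 77.8 %

77.8 %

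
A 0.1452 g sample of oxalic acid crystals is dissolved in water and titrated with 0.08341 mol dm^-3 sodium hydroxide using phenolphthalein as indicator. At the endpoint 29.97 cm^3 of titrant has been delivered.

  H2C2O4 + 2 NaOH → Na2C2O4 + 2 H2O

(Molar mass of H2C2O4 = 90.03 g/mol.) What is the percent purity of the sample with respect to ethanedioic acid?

n(NaOH) = 0.02997 L × 0.08341 mol/L = 2.500 × 10^-3 mol
From the 1:2 ratio, n(H2C2O4) = 1/2 × 2.500 × 10^-3 = 1.250 × 10^-3 mol
mass of H2C2O4 = 1.250 × 10^-3 × 90.03 g/mol = 0.1125 g
% H2C2O4 = 0.1125 / 0.1452 × 100 = 77.50 %

77.50 %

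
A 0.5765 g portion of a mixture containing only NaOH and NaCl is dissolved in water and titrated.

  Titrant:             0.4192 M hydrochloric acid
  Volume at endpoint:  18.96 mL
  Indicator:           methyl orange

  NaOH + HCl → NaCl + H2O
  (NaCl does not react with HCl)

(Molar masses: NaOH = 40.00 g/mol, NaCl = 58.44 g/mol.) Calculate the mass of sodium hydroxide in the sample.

0.3179 g

n(HCl) = 0.01896 × 0.4192 = 7.948 × 10^-3 mol
Let x = n(NaOH), y = n(NaCl).
Titrant: 1x = 7.948 × 10^-3;  mass: 40.00x + 58.44y = 0.5765
Solving, x = 7.948 × 10^-3 mol, y = 4.425 × 10^-3 mol
mass of NaOH = 7.948 × 10^-3 × 40.00 = 0.3179 g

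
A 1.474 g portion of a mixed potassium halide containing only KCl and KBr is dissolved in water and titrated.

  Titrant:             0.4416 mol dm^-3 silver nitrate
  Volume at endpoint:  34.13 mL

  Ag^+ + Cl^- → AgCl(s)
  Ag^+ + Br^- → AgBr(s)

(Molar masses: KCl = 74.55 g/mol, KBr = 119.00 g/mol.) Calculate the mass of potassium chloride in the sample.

0.5359 g

n(AgNO3) = 0.03413 × 0.4416 = 0.01507 mol
Let x = n(KCl), y = n(KBr).
Titrant: 1x + 1y = 0.01507;  mass: 74.55x + 119.00y = 1.474
Solving, x = 7.189 × 10^-3 mol, y = 7.883 × 10^-3 mol
mass of KCl = 7.189 × 10^-3 × 74.55 = 0.5359 g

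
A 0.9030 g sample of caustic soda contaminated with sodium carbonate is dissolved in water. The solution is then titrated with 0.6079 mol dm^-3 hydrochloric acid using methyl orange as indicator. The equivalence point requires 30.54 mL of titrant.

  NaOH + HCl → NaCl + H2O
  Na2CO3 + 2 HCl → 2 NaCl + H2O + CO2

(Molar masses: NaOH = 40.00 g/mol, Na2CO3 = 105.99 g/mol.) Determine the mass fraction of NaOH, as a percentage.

27.57 %

n(HCl) = 0.03054 × 0.6079 = 0.01857 mol
Let x = n(NaOH), y = n(Na2CO3).
Titrant: 1x + 2y = 0.01857;  mass: 40.00x + 105.99y = 0.9030
Solving, x = 6.223 × 10^-3 mol, y = 6.171 × 10^-3 mol
mass of NaOH = 6.223 × 10^-3 × 40.00 = 0.2489 g
% NaOH = 0.2489 / 0.9030 × 100 = 27.57 %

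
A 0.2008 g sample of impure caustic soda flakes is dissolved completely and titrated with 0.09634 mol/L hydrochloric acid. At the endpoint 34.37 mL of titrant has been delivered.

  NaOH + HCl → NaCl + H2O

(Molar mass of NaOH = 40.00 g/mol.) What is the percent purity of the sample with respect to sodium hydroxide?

n(HCl) = 0.03437 L × 0.09634 mol/L = 3.311 × 10^-3 mol
n(NaOH) = 3.311 × 10^-3 mol (1:1 ratio)
mass of NaOH = 3.311 × 10^-3 × 40.00 g/mol = 0.1324 g
% NaOH = 0.1324 / 0.2008 × 100 = 65.96 %

65.96 %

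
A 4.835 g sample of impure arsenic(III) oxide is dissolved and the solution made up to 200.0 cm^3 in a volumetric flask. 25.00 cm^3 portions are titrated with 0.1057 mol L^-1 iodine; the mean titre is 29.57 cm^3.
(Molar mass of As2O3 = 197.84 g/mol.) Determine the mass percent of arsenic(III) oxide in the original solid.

51.16 %

As2O3 + 2 I2 + 2 H2O → As2O5 + 4 HI
n(I2) per titration = 0.02957 × 0.1057 = 3.126 × 10^-3 mol
From the 1:2 ratio, n(As2O3) in each aliquot = 1/2 × 3.126 × 10^-3 = 1.563 × 10^-3 mol
n(As2O3) in the whole flask = 1.563 × 10^-3 × 200.0/25.00 = 0.01250 mol
mass of As2O3 = 0.01250 × 197.84 = 2.473 g
% As2O3 = 2.473 / 4.835 × 100 = 51.16 %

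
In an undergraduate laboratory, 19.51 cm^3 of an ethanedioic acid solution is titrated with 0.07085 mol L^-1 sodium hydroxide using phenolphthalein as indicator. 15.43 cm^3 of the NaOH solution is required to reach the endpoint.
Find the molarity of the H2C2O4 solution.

H2C2O4 + 2 NaOH → Na2C2O4 + 2 H2O
n(NaOH) = 0.01543 L × 0.07085 mol/L = 1.093 × 10^-3 mol
From the 1:2 mole ratio, n(H2C2O4) = 1/2 × 1.093 × 10^-3 = 5.466 × 10^-4 mol
[H2C2O4] = 5.466 × 10^-4 mol / 0.01951 L = 0.02802 mol/L

0.02802 mol/L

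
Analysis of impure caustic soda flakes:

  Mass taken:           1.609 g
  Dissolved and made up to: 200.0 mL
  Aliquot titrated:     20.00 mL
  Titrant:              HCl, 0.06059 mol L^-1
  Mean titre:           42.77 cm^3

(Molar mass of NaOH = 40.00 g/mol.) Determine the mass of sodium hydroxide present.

1.037 g

NaOH + HCl → NaCl + H2O
n(HCl) per titration = 0.04277 × 0.06059 = 2.591 × 10^-3 mol
n(NaOH) in each aliquot = 2.591 × 10^-3 mol (1:1 ratio)
n(NaOH) in the whole flask = 2.591 × 10^-3 × 200.0/20.00 = 0.02591 mol
mass of NaOH = 0.02591 × 40.00 = 1.037 g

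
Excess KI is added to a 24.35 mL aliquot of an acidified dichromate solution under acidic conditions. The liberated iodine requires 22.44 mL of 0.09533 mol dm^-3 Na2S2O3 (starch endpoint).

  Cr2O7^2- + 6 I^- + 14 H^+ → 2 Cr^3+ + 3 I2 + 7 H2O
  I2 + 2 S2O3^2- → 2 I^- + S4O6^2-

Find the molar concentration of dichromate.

n(S2O3^2-) = 0.02244 × 0.09533 = 2.139 × 10^-3 mol
n(I2) = n(S2O3^2-)/2 = 1.070 × 10^-3 mol
From the 1:3 ratio, n(Cr2O7^2-) in the aliquot = 1/3 × 1.070 × 10^-3 = 3.565 × 10^-4 mol
[Cr2O7^2-] = 3.565 × 10^-4 / 0.02435 = 0.01464 mol/L

0.01464 mol/L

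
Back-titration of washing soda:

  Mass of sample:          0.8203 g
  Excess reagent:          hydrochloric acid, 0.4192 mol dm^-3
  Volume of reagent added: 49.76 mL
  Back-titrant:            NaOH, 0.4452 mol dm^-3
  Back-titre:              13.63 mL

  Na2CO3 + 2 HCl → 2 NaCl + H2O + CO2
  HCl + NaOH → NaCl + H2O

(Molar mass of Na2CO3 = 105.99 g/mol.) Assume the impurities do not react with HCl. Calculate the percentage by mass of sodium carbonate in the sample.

n(HCl) added = 0.04976 × 0.4192 = 0.02086 mol
n(NaOH) used in back-titration = 0.01363 × 0.4452 = 6.068 × 10^-3 mol
n(HCl) left over = 6.068 × 10^-3 mol (1:1 ratio)
n(HCl) consumed by analyte = 0.02086 − 6.068 × 10^-3 = 0.01479 mol
From the 1:2 ratio, n(Na2CO3) = 1/2 × 0.01479 = 7.396 × 10^-3 mol
mass of Na2CO3 = 7.396 × 10^-3 × 105.99 = 0.7839 g
% Na2CO3 = 0.7839 / 0.8203 × 100 = 95.56 %

95.56 %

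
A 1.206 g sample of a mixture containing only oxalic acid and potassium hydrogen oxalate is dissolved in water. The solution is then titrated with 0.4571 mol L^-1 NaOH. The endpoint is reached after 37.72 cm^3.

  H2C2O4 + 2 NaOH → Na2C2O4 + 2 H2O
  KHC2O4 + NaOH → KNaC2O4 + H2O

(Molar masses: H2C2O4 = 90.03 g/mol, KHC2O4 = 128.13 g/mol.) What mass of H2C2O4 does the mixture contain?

0.5433 g

n(NaOH) = 0.03772 × 0.4571 = 0.01724 mol
Let x = n(H2C2O4), y = n(KHC2O4).
Titrant: 2x + 1y = 0.01724;  mass: 90.03x + 128.13y = 1.206
Solving, x = 6.035 × 10^-3 mol, y = 5.172 × 10^-3 mol
mass of H2C2O4 = 6.035 × 10^-3 × 90.03 = 0.5433 g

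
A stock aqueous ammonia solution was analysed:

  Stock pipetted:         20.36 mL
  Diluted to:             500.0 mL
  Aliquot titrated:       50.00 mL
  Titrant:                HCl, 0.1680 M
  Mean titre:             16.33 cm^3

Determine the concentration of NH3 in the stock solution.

1.347 M

NH3 + HCl → NH4Cl
n(HCl) = 0.01633 × 0.1680 = 2.743 × 10^-3 mol
n(NH3) in the aliquot = 2.743 × 10^-3 mol (1:1 ratio)
[NH3]_dilute = 2.743 × 10^-3 / 0.05000 = 0.05487 mol/L
Dilution factor = 500.0 / 20.36 = 24.56
[NH3]_stock = 0.05487 × 24.56 = 1.347 mol/L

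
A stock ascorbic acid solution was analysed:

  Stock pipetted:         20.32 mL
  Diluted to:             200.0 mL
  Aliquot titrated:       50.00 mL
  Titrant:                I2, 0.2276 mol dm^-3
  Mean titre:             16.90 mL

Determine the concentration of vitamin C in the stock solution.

0.7572 mol/L

C6H8O6 + I2 → C6H6O6 + 2 HI
n(I2) = 0.01690 × 0.2276 = 3.846 × 10^-3 mol
n(C6H8O6) in the aliquot = 3.846 × 10^-3 mol (1:1 ratio)
[C6H8O6]_dilute = 3.846 × 10^-3 / 0.05000 = 0.07693 mol/L
Dilution factor = 200.0 / 20.32 = 9.843
[C6H8O6]_stock = 0.07693 × 9.843 = 0.7572 mol/L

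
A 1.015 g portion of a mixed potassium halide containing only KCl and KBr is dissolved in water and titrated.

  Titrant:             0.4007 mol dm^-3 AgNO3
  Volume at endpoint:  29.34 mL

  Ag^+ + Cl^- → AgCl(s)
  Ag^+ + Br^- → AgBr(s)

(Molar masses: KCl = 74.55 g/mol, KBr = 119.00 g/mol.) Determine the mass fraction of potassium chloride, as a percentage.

63.46 %

n(AgNO3) = 0.02934 × 0.4007 = 0.01176 mol
Let x = n(KCl), y = n(KBr).
Titrant: 1x + 1y = 0.01176;  mass: 74.55x + 119.00y = 1.015
Solving, x = 8.640 × 10^-3 mol, y = 3.117 × 10^-3 mol
mass of KCl = 8.640 × 10^-3 × 74.55 = 0.6441 g
% KCl = 0.6441 / 1.015 × 100 = 63.46 %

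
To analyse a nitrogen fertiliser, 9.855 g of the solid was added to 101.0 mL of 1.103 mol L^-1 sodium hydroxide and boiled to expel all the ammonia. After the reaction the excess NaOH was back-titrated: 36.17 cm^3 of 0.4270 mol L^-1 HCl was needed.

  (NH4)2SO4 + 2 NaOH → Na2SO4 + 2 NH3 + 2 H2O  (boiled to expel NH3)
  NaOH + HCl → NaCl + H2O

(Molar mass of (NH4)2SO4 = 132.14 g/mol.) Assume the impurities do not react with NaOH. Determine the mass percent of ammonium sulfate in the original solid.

n(NaOH) added = 0.1010 × 1.103 = 0.1114 mol
n(HCl) used in back-titration = 0.03617 × 0.4270 = 0.01544 mol
n(NaOH) left over = 0.01544 mol (1:1 ratio)
n(NaOH) consumed by analyte = 0.1114 − 0.01544 = 0.09596 mol
From the 1:2 ratio, n((NH4)2SO4) = 1/2 × 0.09596 = 0.04798 mol
mass of (NH4)2SO4 = 0.04798 × 132.14 = 6.340 g
% (NH4)2SO4 = 6.340 / 9.855 × 100 = 64.33 %

64.33 %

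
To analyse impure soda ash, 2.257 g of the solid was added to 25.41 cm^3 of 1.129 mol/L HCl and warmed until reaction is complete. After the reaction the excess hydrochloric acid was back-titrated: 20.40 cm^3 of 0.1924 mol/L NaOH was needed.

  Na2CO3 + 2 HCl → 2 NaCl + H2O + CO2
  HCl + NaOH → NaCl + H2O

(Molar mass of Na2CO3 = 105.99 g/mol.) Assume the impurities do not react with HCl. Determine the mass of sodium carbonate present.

n(HCl) added = 0.02541 × 1.129 = 0.02869 mol
n(NaOH) used in back-titration = 0.02040 × 0.1924 = 3.925 × 10^-3 mol
n(HCl) left over = 3.925 × 10^-3 mol (1:1 ratio)
n(HCl) consumed by analyte = 0.02869 − 3.925 × 10^-3 = 0.02476 mol
From the 1:2 ratio, n(Na2CO3) = 1/2 × 0.02476 = 0.01238 mol
mass of Na2CO3 = 0.01238 × 105.99 = 1.312 g

1.312 g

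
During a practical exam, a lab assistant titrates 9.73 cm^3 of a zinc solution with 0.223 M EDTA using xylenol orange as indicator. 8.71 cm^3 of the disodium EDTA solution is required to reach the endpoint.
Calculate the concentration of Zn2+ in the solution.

Zn^2+ + EDTA^4- → [Zn(EDTA)]^2-
n(EDTA) = 0.00871 L × 0.223 mol/L = 1.94 × 10^-3 mol
n(Zn2+) = 1.94 × 10^-3 mol (1:1 mole ratio)
[Zn2+] = 1.94 × 10^-3 mol / 0.00973 L = 0.200 mol/L

0.200 M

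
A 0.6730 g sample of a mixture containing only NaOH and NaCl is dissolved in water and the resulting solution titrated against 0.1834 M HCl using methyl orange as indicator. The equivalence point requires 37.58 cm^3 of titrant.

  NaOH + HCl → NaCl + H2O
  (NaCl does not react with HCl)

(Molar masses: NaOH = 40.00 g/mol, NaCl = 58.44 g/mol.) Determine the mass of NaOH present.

0.2757 g

n(HCl) = 0.03758 × 0.1834 = 6.892 × 10^-3 mol
Let x = n(NaOH), y = n(NaCl).
Titrant: 1x = 6.892 × 10^-3;  mass: 40.00x + 58.44y = 0.6730
Solving, x = 6.892 × 10^-3 mol, y = 6.799 × 10^-3 mol
mass of NaOH = 6.892 × 10^-3 × 40.00 = 0.2757 g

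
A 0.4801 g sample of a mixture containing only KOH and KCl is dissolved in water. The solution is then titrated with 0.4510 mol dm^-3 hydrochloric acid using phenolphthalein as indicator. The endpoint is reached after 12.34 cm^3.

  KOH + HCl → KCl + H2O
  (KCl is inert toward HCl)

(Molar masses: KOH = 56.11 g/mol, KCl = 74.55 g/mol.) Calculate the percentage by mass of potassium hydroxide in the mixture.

65.04 %

n(HCl) = 0.01234 × 0.4510 = 5.565 × 10^-3 mol
Let x = n(KOH), y = n(KCl).
Titrant: 1x = 5.565 × 10^-3;  mass: 56.11x + 74.55y = 0.4801
Solving, x = 5.565 × 10^-3 mol, y = 2.251 × 10^-3 mol
mass of KOH = 5.565 × 10^-3 × 56.11 = 0.3123 g
% KOH = 0.3123 / 0.4801 × 100 = 65.04 %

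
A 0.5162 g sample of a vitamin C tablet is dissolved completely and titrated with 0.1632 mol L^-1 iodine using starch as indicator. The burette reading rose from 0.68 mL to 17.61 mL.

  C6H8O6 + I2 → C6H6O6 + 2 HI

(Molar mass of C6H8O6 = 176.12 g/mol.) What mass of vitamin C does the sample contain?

n(I2) = 0.01693 L × 0.1632 mol/L = 2.763 × 10^-3 mol
n(C6H8O6) = 2.763 × 10^-3 mol (1:1 ratio)
mass of C6H8O6 = 2.763 × 10^-3 × 176.12 g/mol = 0.4866 g

0.4866 g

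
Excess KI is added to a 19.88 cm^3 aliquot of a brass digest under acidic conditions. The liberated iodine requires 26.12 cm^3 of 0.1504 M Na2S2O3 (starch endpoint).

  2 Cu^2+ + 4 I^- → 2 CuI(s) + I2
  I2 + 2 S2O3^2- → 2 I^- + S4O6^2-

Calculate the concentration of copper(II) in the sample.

n(S2O3^2-) = 0.02612 × 0.1504 = 3.928 × 10^-3 mol
n(I2) = n(S2O3^2-)/2 = 1.964 × 10^-3 mol
From the 2:1 ratio, n(Cu2+) in the aliquot = 2/1 × 1.964 × 10^-3 = 3.928 × 10^-3 mol
[Cu2+] = 3.928 × 10^-3 / 0.01988 = 0.1976 mol/L

0.1976 M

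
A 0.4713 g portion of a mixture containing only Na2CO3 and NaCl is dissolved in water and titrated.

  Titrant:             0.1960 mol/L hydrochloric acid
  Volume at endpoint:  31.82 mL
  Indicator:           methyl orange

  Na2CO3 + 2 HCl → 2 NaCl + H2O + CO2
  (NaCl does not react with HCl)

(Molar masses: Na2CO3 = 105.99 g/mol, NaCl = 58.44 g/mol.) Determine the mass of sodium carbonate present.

n(HCl) = 0.03182 × 0.1960 = 6.237 × 10^-3 mol
Let x = n(Na2CO3), y = n(NaCl).
Titrant: 2x = 6.237 × 10^-3;  mass: 105.99x + 58.44y = 0.4713
Solving, x = 3.118 × 10^-3 mol, y = 2.409 × 10^-3 mol
mass of Na2CO3 = 3.118 × 10^-3 × 105.99 = 0.3305 g

0.3305 g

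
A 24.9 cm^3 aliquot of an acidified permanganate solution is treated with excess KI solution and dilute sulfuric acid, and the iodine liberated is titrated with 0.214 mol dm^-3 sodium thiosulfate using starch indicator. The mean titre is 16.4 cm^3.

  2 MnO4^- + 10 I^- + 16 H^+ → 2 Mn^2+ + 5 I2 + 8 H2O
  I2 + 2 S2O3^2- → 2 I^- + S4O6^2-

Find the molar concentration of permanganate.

0.0282 mol/L

n(S2O3^2-) = 0.0164 × 0.214 = 3.51 × 10^-3 mol
n(I2) = n(S2O3^2-)/2 = 1.75 × 10^-3 mol
From the 2:5 ratio, n(MnO4^-) in the aliquot = 2/5 × 1.75 × 10^-3 = 7.02 × 10^-4 mol
[MnO4^-] = 7.02 × 10^-4 / 0.0249 = 0.0282 mol/L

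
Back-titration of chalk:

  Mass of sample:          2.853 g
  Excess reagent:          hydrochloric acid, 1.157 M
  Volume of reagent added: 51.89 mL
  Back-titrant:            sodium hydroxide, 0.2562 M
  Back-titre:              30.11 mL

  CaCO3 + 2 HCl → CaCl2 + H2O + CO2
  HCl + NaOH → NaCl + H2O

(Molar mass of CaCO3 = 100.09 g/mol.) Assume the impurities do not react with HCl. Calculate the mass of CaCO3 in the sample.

n(HCl) added = 0.05189 × 1.157 = 0.06004 mol
n(NaOH) used in back-titration = 0.03011 × 0.2562 = 7.714 × 10^-3 mol
n(HCl) left over = 7.714 × 10^-3 mol (1:1 ratio)
n(HCl) consumed by analyte = 0.06004 − 7.714 × 10^-3 = 0.05232 mol
From the 1:2 ratio, n(CaCO3) = 1/2 × 0.05232 = 0.02616 mol
mass of CaCO3 = 0.02616 × 100.09 = 2.618 g

2.618 g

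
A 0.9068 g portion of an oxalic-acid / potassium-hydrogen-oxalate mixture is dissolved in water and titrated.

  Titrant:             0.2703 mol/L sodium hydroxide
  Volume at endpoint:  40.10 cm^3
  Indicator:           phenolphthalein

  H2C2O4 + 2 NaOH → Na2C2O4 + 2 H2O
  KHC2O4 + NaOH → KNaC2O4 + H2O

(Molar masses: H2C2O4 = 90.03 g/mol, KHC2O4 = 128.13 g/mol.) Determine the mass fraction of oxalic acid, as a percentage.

n(NaOH) = 0.04010 × 0.2703 = 0.01084 mol
Let x = n(H2C2O4), y = n(KHC2O4).
Titrant: 2x + 1y = 0.01084;  mass: 90.03x + 128.13y = 0.9068
Solving, x = 2.900 × 10^-3 mol, y = 5.040 × 10^-3 mol
mass of H2C2O4 = 2.900 × 10^-3 × 90.03 = 0.2611 g
% H2C2O4 = 0.2611 / 0.9068 × 100 = 28.79 %

28.79 %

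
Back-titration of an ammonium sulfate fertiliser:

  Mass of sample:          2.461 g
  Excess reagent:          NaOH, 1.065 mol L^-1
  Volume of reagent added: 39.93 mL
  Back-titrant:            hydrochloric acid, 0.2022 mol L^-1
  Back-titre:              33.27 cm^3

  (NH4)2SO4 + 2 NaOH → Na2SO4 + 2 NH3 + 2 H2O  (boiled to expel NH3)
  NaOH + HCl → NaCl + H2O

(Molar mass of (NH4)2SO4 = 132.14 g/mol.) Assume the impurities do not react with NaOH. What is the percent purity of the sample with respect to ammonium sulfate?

n(NaOH) added = 0.03993 × 1.065 = 0.04253 mol
n(HCl) used in back-titration = 0.03327 × 0.2022 = 6.727 × 10^-3 mol
n(NaOH) left over = 6.727 × 10^-3 mol (1:1 ratio)
n(NaOH) consumed by analyte = 0.04253 − 6.727 × 10^-3 = 0.03580 mol
From the 1:2 ratio, n((NH4)2SO4) = 1/2 × 0.03580 = 0.01790 mol
mass of (NH4)2SO4 = 0.01790 × 132.14 = 2.365 g
% (NH4)2SO4 = 2.365 / 2.461 × 100 = 96.11 %

96.11 %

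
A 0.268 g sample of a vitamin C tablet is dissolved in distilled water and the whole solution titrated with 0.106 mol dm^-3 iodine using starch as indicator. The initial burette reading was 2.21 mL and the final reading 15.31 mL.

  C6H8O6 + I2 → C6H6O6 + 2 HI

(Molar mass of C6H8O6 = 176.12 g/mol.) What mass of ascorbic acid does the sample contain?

n(I2) = 0.0131 L × 0.106 mol/L = 1.39 × 10^-3 mol
n(C6H8O6) = 1.39 × 10^-3 mol (1:1 ratio)
mass of C6H8O6 = 1.39 × 10^-3 × 176.12 g/mol = 0.245 g

0.245 g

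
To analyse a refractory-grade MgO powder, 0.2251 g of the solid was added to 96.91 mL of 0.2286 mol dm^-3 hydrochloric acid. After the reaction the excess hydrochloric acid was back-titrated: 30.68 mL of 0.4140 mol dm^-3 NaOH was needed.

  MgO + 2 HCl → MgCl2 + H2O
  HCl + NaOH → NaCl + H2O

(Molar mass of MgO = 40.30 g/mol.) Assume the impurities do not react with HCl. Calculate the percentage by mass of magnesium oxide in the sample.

84.61 %

n(HCl) added = 0.09691 × 0.2286 = 0.02215 mol
n(NaOH) used in back-titration = 0.03068 × 0.4140 = 0.01270 mol
n(HCl) left over = 0.01270 mol (1:1 ratio)
n(HCl) consumed by analyte = 0.02215 − 0.01270 = 9.452 × 10^-3 mol
From the 1:2 ratio, n(MgO) = 1/2 × 9.452 × 10^-3 = 4.726 × 10^-3 mol
mass of MgO = 4.726 × 10^-3 × 40.30 = 0.1905 g
% MgO = 0.1905 / 0.2251 × 100 = 84.61 %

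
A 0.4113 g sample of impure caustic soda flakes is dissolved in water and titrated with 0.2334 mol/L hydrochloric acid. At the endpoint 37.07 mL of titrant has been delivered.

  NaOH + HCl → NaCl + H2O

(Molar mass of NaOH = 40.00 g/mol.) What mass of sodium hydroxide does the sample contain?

0.3461 g

n(HCl) = 0.03707 L × 0.2334 mol/L = 8.652 × 10^-3 mol
n(NaOH) = 8.652 × 10^-3 mol (1:1 ratio)
mass of NaOH = 8.652 × 10^-3 × 40.00 g/mol = 0.3461 g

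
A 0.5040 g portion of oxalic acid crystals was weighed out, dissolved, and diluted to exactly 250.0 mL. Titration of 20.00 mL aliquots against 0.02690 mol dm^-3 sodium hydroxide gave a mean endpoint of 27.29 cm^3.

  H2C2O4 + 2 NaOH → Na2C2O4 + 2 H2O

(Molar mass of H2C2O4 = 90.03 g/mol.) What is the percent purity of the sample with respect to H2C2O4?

n(NaOH) per titration = 0.02729 × 0.02690 = 7.341 × 10^-4 mol
From the 1:2 ratio, n(H2C2O4) in each aliquot = 1/2 × 7.341 × 10^-4 = 3.671 × 10^-4 mol
n(H2C2O4) in the whole flask = 3.671 × 10^-4 × 250.0/20.00 = 4.588 × 10^-3 mol
mass of H2C2O4 = 4.588 × 10^-3 × 90.03 = 0.4131 g
% H2C2O4 = 0.4131 / 0.5040 × 100 = 81.96 %

81.96 %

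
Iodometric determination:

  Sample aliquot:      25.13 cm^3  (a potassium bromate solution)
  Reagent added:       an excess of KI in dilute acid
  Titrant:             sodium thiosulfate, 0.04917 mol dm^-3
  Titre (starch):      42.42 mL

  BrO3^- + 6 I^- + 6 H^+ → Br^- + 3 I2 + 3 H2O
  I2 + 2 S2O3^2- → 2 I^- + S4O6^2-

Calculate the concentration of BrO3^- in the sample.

0.01383 mol/L

n(S2O3^2-) = 0.04242 × 0.04917 = 2.086 × 10^-3 mol
n(I2) = n(S2O3^2-)/2 = 1.043 × 10^-3 mol
From the 1:3 ratio, n(BrO3^-) in the aliquot = 1/3 × 1.043 × 10^-3 = 3.476 × 10^-4 mol
[BrO3^-] = 3.476 × 10^-4 / 0.02513 = 0.01383 mol/L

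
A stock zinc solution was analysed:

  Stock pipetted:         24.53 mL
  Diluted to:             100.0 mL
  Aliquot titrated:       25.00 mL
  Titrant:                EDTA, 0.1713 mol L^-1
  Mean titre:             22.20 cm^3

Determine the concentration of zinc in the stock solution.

Zn^2+ + EDTA^4- → [Zn(EDTA)]^2-
n(EDTA) = 0.02220 × 0.1713 = 3.803 × 10^-3 mol
n(Zn2+) in the aliquot = 3.803 × 10^-3 mol (1:1 ratio)
[Zn2+]_dilute = 3.803 × 10^-3 / 0.02500 = 0.1521 mol/L
Dilution factor = 100.0 / 24.53 = 4.077
[Zn2+]_stock = 0.1521 × 4.077 = 0.6201 mol/L

0.6201 mol/L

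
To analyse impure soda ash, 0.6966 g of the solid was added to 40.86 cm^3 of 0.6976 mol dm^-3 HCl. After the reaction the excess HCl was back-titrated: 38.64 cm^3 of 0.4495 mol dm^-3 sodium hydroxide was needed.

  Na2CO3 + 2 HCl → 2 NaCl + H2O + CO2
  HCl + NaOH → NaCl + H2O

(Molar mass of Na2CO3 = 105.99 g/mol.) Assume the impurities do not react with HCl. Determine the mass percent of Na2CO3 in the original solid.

84.71 %

n(HCl) added = 0.04086 × 0.6976 = 0.02850 mol
n(NaOH) used in back-titration = 0.03864 × 0.4495 = 0.01737 mol
n(HCl) left over = 0.01737 mol (1:1 ratio)
n(HCl) consumed by analyte = 0.02850 − 0.01737 = 0.01114 mol
From the 1:2 ratio, n(Na2CO3) = 1/2 × 0.01114 = 5.568 × 10^-3 mol
mass of Na2CO3 = 5.568 × 10^-3 × 105.99 = 0.5901 g
% Na2CO3 = 0.5901 / 0.6966 × 100 = 84.71 %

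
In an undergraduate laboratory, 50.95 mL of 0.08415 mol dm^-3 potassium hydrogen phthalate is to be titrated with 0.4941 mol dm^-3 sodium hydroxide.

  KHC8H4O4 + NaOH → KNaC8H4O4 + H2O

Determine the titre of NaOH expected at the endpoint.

8.677 mL

n(KHC8H4O4) = 0.05095 L × 0.08415 mol/L = 4.287 × 10^-3 mol
n(NaOH) = 4.287 × 10^-3 mol (1:1 stoichiometry)
V(NaOH) = 4.287 × 10^-3 mol / 0.4941 mol/L = 0.008677 L = 8.677 mL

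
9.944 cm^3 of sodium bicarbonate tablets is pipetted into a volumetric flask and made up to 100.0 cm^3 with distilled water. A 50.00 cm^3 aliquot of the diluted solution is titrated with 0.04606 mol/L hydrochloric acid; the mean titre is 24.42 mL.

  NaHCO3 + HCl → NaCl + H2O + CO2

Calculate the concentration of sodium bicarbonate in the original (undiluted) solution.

0.2262 mol/L

n(HCl) = 0.02442 × 0.04606 = 1.125 × 10^-3 mol
n(NaHCO3) in the aliquot = 1.125 × 10^-3 mol (1:1 ratio)
[NaHCO3]_dilute = 1.125 × 10^-3 / 0.05000 = 0.02250 mol/L
Dilution factor = 100.0 / 9.944 = 10.06
[NaHCO3]_stock = 0.02250 × 10.06 = 0.2262 mol/L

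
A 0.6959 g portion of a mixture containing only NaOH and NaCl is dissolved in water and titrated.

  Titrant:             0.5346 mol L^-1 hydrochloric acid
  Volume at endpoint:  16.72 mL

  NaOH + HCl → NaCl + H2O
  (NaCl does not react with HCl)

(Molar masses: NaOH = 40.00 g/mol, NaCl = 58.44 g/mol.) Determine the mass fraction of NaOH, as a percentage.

n(HCl) = 0.01672 × 0.5346 = 8.939 × 10^-3 mol
Let x = n(NaOH), y = n(NaCl).
Titrant: 1x = 8.939 × 10^-3;  mass: 40.00x + 58.44y = 0.6959
Solving, x = 8.939 × 10^-3 mol, y = 5.790 × 10^-3 mol
mass of NaOH = 8.939 × 10^-3 × 40.00 = 0.3575 g
% NaOH = 0.3575 / 0.6959 × 100 = 51.38 %

51.38 %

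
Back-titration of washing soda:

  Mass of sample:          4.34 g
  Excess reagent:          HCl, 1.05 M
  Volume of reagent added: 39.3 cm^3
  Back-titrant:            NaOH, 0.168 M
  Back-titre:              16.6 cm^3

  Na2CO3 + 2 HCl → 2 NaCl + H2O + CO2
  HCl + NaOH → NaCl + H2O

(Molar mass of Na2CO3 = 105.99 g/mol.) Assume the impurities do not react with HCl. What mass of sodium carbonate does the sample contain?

n(HCl) added = 0.0393 × 1.05 = 0.0413 mol
n(NaOH) used in back-titration = 0.0166 × 0.168 = 2.79 × 10^-3 mol
n(HCl) left over = 2.79 × 10^-3 mol (1:1 ratio)
n(HCl) consumed by analyte = 0.0413 − 2.79 × 10^-3 = 0.0385 mol
From the 1:2 ratio, n(Na2CO3) = 1/2 × 0.0385 = 0.0192 mol
mass of Na2CO3 = 0.0192 × 105.99 = 2.04 g

2.04 g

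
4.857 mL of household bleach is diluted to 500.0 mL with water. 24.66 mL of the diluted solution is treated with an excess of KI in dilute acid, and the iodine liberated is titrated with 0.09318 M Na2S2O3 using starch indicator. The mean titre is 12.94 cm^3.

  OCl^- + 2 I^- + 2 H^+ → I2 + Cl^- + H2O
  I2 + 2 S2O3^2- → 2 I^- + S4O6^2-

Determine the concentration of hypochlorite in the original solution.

n(S2O3^2-) = 0.01294 × 0.09318 = 1.206 × 10^-3 mol
n(I2) = n(S2O3^2-)/2 = 6.029 × 10^-4 mol
n(OCl^-) in the aliquot = 6.029 × 10^-4 mol (1:1 ratio)
[OCl^-]_dilute = 6.029 × 10^-4 / 0.02466 = 0.02445 mol/L
[OCl^-]_original = 0.02445 × 500.0/4.857 = 2.517 mol/L

2.517 M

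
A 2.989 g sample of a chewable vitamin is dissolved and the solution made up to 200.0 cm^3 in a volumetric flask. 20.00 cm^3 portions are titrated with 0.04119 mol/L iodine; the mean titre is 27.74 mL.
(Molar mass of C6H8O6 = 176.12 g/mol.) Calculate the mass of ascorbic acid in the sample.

C6H8O6 + I2 → C6H6O6 + 2 HI
n(I2) per titration = 0.02774 × 0.04119 = 1.143 × 10^-3 mol
n(C6H8O6) in each aliquot = 1.143 × 10^-3 mol (1:1 ratio)
n(C6H8O6) in the whole flask = 1.143 × 10^-3 × 200.0/20.00 = 0.01143 mol
mass of C6H8O6 = 0.01143 × 176.12 = 2.012 g

2.012 g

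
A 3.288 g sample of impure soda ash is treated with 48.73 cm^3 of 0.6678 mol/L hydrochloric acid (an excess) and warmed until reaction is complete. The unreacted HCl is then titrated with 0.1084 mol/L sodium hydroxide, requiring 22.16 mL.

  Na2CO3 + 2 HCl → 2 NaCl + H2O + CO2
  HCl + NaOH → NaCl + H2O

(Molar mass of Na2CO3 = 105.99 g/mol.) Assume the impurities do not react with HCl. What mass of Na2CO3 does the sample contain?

n(HCl) added = 0.04873 × 0.6678 = 0.03254 mol
n(NaOH) used in back-titration = 0.02216 × 0.1084 = 2.402 × 10^-3 mol
n(HCl) left over = 2.402 × 10^-3 mol (1:1 ratio)
n(HCl) consumed by analyte = 0.03254 − 2.402 × 10^-3 = 0.03014 mol
From the 1:2 ratio, n(Na2CO3) = 1/2 × 0.03014 = 0.01507 mol
mass of Na2CO3 = 0.01507 × 105.99 = 1.597 g

1.597 g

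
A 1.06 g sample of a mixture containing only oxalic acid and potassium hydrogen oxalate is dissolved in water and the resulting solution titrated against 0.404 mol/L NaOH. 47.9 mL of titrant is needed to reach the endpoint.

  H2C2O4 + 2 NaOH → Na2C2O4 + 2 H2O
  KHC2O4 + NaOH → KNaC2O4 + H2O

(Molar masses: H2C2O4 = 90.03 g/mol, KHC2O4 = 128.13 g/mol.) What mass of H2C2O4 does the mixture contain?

n(NaOH) = 0.0479 × 0.404 = 0.0194 mol
Let x = n(H2C2O4), y = n(KHC2O4).
Titrant: 2x + 1y = 0.0194;  mass: 90.03x + 128.13y = 1.06
Solving, x = 8.54 × 10^-3 mol, y = 2.27 × 10^-3 mol
mass of H2C2O4 = 8.54 × 10^-3 × 90.03 = 0.769 g

0.769 g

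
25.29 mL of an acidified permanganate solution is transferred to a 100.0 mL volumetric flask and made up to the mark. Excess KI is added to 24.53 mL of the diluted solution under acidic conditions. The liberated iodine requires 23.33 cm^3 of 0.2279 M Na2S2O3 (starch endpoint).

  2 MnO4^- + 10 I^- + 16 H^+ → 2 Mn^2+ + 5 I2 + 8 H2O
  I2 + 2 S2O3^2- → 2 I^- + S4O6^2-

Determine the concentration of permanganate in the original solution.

n(S2O3^2-) = 0.02333 × 0.2279 = 5.317 × 10^-3 mol
n(I2) = n(S2O3^2-)/2 = 2.658 × 10^-3 mol
From the 2:5 ratio, n(MnO4^-) in the aliquot = 2/5 × 2.658 × 10^-3 = 1.063 × 10^-3 mol
[MnO4^-]_dilute = 1.063 × 10^-3 / 0.02453 = 0.04335 mol/L
[MnO4^-]_original = 0.04335 × 100.0/25.29 = 0.1714 mol/L

0.1714 M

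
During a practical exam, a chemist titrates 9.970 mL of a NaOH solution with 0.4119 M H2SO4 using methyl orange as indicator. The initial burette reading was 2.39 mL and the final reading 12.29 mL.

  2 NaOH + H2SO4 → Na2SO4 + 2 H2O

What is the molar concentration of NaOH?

n(H2SO4) = 0.009900 L × 0.4119 mol/L = 4.078 × 10^-3 mol
From the 2:1 mole ratio, n(NaOH) = 2/1 × 4.078 × 10^-3 = 8.156 × 10^-3 mol
[NaOH] = 8.156 × 10^-3 mol / 0.009970 L = 0.8180 mol/L

0.8180 M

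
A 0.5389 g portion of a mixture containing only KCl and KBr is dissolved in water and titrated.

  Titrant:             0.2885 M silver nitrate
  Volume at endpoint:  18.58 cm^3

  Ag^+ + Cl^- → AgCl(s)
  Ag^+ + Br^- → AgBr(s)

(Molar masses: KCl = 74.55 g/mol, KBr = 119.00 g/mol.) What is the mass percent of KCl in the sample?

n(AgNO3) = 0.01858 × 0.2885 = 5.360 × 10^-3 mol
Let x = n(KCl), y = n(KBr).
Titrant: 1x + 1y = 5.360 × 10^-3;  mass: 74.55x + 119.00y = 0.5389
Solving, x = 2.227 × 10^-3 mol, y = 3.134 × 10^-3 mol
mass of KCl = 2.227 × 10^-3 × 74.55 = 0.1660 g
% KCl = 0.1660 / 0.5389 × 100 = 30.80 %

30.80 %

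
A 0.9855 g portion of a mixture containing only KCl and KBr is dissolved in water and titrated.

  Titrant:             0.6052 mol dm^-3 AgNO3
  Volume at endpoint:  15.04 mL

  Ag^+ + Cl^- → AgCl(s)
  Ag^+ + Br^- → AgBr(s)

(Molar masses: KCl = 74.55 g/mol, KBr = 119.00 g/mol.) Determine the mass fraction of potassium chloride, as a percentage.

n(AgNO3) = 0.01504 × 0.6052 = 9.102 × 10^-3 mol
Let x = n(KCl), y = n(KBr).
Titrant: 1x + 1y = 9.102 × 10^-3;  mass: 74.55x + 119.00y = 0.9855
Solving, x = 2.197 × 10^-3 mol, y = 6.905 × 10^-3 mol
mass of KCl = 2.197 × 10^-3 × 74.55 = 0.1638 g
% KCl = 0.1638 / 0.9855 × 100 = 16.62 %

16.62 %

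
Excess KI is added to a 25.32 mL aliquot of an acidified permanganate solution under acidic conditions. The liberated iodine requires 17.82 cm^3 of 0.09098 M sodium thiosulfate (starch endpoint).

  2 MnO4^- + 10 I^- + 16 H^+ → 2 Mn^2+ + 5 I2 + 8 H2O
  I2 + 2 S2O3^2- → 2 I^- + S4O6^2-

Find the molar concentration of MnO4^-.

0.01281 M

n(S2O3^2-) = 0.01782 × 0.09098 = 1.621 × 10^-3 mol
n(I2) = n(S2O3^2-)/2 = 8.106 × 10^-4 mol
From the 2:5 ratio, n(MnO4^-) in the aliquot = 2/5 × 8.106 × 10^-4 = 3.243 × 10^-4 mol
[MnO4^-] = 3.243 × 10^-4 / 0.02532 = 0.01281 mol/L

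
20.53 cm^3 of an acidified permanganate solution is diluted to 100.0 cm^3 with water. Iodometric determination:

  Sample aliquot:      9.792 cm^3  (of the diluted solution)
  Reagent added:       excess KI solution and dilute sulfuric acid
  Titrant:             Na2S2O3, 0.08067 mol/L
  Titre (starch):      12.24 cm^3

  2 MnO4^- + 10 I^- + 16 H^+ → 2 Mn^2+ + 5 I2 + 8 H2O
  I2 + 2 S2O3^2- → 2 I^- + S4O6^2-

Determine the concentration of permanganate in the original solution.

n(S2O3^2-) = 0.01224 × 0.08067 = 9.874 × 10^-4 mol
n(I2) = n(S2O3^2-)/2 = 4.937 × 10^-4 mol
From the 2:5 ratio, n(MnO4^-) in the aliquot = 2/5 × 4.937 × 10^-4 = 1.975 × 10^-4 mol
[MnO4^-]_dilute = 1.975 × 10^-4 / 0.009792 = 0.02017 mol/L
[MnO4^-]_original = 0.02017 × 100.0/20.53 = 0.09823 mol/L

0.09823 mol/L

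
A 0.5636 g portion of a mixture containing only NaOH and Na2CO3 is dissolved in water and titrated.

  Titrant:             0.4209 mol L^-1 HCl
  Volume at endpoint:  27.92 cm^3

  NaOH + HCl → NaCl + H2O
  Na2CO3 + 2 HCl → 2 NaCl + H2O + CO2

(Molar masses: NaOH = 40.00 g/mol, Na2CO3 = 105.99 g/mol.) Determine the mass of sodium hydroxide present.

0.1821 g

n(HCl) = 0.02792 × 0.4209 = 0.01175 mol
Let x = n(NaOH), y = n(Na2CO3).
Titrant: 1x + 2y = 0.01175;  mass: 40.00x + 105.99y = 0.5636
Solving, x = 4.553 × 10^-3 mol, y = 3.599 × 10^-3 mol
mass of NaOH = 4.553 × 10^-3 × 40.00 = 0.1821 g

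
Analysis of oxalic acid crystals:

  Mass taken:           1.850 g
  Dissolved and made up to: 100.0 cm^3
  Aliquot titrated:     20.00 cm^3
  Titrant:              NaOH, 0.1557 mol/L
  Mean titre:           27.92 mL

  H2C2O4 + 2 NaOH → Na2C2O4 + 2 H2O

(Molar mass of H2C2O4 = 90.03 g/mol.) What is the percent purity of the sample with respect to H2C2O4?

n(NaOH) per titration = 0.02792 × 0.1557 = 4.347 × 10^-3 mol
From the 1:2 ratio, n(H2C2O4) in each aliquot = 1/2 × 4.347 × 10^-3 = 2.174 × 10^-3 mol
n(H2C2O4) in the whole flask = 2.174 × 10^-3 × 100.0/20.00 = 0.01087 mol
mass of H2C2O4 = 0.01087 × 90.03 = 0.9784 g
% H2C2O4 = 0.9784 / 1.850 × 100 = 52.89 %

52.89 %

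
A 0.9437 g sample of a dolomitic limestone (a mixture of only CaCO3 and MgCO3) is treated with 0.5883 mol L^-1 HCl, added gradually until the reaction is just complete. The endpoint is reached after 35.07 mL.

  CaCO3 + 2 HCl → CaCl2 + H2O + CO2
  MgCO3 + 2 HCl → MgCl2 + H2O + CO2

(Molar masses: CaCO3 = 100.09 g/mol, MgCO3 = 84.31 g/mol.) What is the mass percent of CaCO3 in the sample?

n(HCl) = 0.03507 × 0.5883 = 0.02063 mol
Let x = n(CaCO3), y = n(MgCO3).
Titrant: 2x + 2y = 0.02063;  mass: 100.09x + 84.31y = 0.9437
Solving, x = 4.688 × 10^-3 mol, y = 5.628 × 10^-3 mol
mass of CaCO3 = 4.688 × 10^-3 × 100.09 = 0.4692 g
% CaCO3 = 0.4692 / 0.9437 × 100 = 49.72 %

49.72 %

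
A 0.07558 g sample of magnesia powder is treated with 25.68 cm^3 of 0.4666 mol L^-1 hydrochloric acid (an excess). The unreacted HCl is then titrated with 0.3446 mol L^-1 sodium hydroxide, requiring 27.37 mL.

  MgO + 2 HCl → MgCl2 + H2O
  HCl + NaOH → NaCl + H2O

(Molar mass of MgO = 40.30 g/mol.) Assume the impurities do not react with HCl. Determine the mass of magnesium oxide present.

0.05139 g

n(HCl) added = 0.02568 × 0.4666 = 0.01198 mol
n(NaOH) used in back-titration = 0.02737 × 0.3446 = 9.432 × 10^-3 mol
n(HCl) left over = 9.432 × 10^-3 mol (1:1 ratio)
n(HCl) consumed by analyte = 0.01198 − 9.432 × 10^-3 = 2.551 × 10^-3 mol
From the 1:2 ratio, n(MgO) = 1/2 × 2.551 × 10^-3 = 1.275 × 10^-3 mol
mass of MgO = 1.275 × 10^-3 × 40.30 = 0.05139 g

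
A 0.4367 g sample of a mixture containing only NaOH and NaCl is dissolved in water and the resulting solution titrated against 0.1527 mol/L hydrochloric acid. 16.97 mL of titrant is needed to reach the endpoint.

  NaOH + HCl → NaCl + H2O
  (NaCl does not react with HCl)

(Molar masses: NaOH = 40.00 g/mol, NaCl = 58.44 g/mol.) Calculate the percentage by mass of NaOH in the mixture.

n(HCl) = 0.01697 × 0.1527 = 2.591 × 10^-3 mol
Let x = n(NaOH), y = n(NaCl).
Titrant: 1x = 2.591 × 10^-3;  mass: 40.00x + 58.44y = 0.4367
Solving, x = 2.591 × 10^-3 mol, y = 5.699 × 10^-3 mol
mass of NaOH = 2.591 × 10^-3 × 40.00 = 0.1037 g
% NaOH = 0.1037 / 0.4367 × 100 = 23.74 %

23.74 %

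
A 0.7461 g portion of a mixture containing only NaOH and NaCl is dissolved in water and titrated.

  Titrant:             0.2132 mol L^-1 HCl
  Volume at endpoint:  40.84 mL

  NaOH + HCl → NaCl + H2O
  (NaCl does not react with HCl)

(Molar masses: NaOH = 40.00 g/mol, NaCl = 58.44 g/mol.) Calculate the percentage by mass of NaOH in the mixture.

n(HCl) = 0.04084 × 0.2132 = 8.707 × 10^-3 mol
Let x = n(NaOH), y = n(NaCl).
Titrant: 1x = 8.707 × 10^-3;  mass: 40.00x + 58.44y = 0.7461
Solving, x = 8.707 × 10^-3 mol, y = 6.807 × 10^-3 mol
mass of NaOH = 8.707 × 10^-3 × 40.00 = 0.3483 g
% NaOH = 0.3483 / 0.7461 × 100 = 46.68 %

46.68 %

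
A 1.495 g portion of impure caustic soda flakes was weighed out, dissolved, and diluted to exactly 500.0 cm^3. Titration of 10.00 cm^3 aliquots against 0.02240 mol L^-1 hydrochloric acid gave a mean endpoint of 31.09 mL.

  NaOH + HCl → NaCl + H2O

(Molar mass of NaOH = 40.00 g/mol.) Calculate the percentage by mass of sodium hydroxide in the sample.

n(HCl) per titration = 0.03109 × 0.02240 = 6.964 × 10^-4 mol
n(NaOH) in each aliquot = 6.964 × 10^-4 mol (1:1 ratio)
n(NaOH) in the whole flask = 6.964 × 10^-4 × 500.0/10.00 = 0.03482 mol
mass of NaOH = 0.03482 × 40.00 = 1.393 g
% NaOH = 1.393 / 1.495 × 100 = 93.17 %

93.17 %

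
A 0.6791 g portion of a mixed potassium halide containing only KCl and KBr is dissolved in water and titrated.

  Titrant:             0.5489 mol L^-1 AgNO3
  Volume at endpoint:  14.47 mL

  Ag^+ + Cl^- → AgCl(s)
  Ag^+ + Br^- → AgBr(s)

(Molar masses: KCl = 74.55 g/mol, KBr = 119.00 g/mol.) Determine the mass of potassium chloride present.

0.4462 g

n(AgNO3) = 0.01447 × 0.5489 = 7.943 × 10^-3 mol
Let x = n(KCl), y = n(KBr).
Titrant: 1x + 1y = 7.943 × 10^-3;  mass: 74.55x + 119.00y = 0.6791
Solving, x = 5.986 × 10^-3 mol, y = 1.957 × 10^-3 mol
mass of KCl = 5.986 × 10^-3 × 74.55 = 0.4462 g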